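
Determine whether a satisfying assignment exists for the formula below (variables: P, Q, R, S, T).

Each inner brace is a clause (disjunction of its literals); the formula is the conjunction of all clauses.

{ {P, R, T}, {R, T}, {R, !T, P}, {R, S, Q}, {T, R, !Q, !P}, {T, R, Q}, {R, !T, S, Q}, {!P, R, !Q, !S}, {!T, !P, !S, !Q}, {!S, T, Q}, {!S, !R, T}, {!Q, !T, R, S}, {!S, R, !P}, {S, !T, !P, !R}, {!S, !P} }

Yes, satisfiable

Branch on R: set R = true.
Branch on S: set S = true.
(T) alone gives T = true.
(!P) alone gives P = false.
No clause remains; Q is free.
A satisfying assignment: P=false,  Q=true,  R=true,  S=true,  T=true.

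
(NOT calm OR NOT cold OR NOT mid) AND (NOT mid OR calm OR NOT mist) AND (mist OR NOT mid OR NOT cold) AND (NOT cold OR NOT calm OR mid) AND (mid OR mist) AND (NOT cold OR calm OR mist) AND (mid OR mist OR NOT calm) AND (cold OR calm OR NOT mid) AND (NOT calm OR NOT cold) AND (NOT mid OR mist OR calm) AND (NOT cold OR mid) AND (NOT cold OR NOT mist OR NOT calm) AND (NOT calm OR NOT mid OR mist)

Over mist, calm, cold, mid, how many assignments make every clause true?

There are 2^4 = 16 truth assignments over (mist, calm, cold, mid).
Check each against the 13 clauses (columns in the order mist, calm, cold, mid):
  F F F F  ✗ fails (mid OR mist)
  F F F T  ✗ fails (cold OR calm OR NOT mid)
  F F T F  ✗ fails (mid OR mist)
  F F T T  ✗ fails (mist OR NOT mid OR NOT cold)
  F T F F  ✗ fails (mid OR mist)
  F T F T  ✗ fails (NOT calm OR NOT mid OR mist)
  F T T F  ✗ fails (NOT cold OR NOT calm OR mid)
  F T T T  ✗ fails (NOT calm OR NOT cold OR NOT mid)
  T F F F  ✓ satisfies all
  T F F T  ✗ fails (NOT mid OR calm OR NOT mist)
  T F T F  ✗ fails (NOT cold OR mid)
  T F T T  ✗ fails (NOT mid OR calm OR NOT mist)
  T T F F  ✓ satisfies all
  T T F T  ✓ satisfies all
  T T T F  ✗ fails (NOT cold OR NOT calm OR mid)
  T T T T  ✗ fails (NOT calm OR NOT cold OR NOT mid)
3 of the 16 rows are models.

3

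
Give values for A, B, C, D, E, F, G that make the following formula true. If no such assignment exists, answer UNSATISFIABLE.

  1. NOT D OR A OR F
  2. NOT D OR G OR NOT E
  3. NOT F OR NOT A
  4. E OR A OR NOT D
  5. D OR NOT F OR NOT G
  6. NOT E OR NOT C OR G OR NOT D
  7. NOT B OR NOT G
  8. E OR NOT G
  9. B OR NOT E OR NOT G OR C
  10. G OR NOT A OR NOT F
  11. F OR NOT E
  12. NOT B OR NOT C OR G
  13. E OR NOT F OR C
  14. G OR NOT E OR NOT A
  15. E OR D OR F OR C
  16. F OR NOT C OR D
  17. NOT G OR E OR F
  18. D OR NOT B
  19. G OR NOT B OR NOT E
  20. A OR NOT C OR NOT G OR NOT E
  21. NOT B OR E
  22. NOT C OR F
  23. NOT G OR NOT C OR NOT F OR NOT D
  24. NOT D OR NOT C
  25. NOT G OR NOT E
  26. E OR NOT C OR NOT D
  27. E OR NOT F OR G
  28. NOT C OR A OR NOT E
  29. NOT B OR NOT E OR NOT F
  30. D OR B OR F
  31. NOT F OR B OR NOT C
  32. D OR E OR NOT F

Case F = false:
The clause (NOT E) is unit, so E = false.
The clause (NOT G) is unit, so G = false.
The clause (NOT B) is unit, so B = false.
The clause (NOT C) is unit, so C = false.
The clause (D) is unit, so D = true.
The clause (A) is unit, so A = true.
All clauses are satisfied.

A ↦ true,  B ↦ false,  C ↦ false,  D ↦ true,  E ↦ false,  F ↦ false,  G ↦ false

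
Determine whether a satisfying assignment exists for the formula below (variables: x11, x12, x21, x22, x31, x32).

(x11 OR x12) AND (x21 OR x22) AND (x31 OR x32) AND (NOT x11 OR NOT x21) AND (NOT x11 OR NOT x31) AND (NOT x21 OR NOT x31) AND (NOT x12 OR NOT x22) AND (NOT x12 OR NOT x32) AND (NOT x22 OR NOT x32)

Try x11 = true.
The clause (NOT x21) is unit, so x21 = false.
The clause (x22) is unit, so x22 = true.
The clause (NOT x31) is unit, so x31 = false.
The clause (x32) is unit, so x32 = true.
Now (NOT x32) is unsatisfied and unit — conflict.
Backtrack on x11: now try x11 = false.
The clause (x12) is unit, so x12 = true.
The clause (NOT x22) is unit, so x22 = false.
The clause (x21) is unit, so x21 = true.
The clause (NOT x31) is unit, so x31 = false.
The clause (x32) is unit, so x32 = true.
Now (NOT x32) is unsatisfied and unit — conflict.
Both values of x11 lead to a conflict.
No assignment satisfies every clause.

Unsatisfiable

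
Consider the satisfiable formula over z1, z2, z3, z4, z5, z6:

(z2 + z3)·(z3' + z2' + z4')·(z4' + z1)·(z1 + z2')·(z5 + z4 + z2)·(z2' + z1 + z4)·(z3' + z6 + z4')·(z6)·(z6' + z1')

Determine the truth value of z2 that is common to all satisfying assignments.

False

Suppose z2 = 1.
The clause (z1) is unit, so z1 = 1.
The clause (z6) is unit, so z6 = 1.
That conflicts with the unit clause (z6').
So every satisfying assignment has z2 = False.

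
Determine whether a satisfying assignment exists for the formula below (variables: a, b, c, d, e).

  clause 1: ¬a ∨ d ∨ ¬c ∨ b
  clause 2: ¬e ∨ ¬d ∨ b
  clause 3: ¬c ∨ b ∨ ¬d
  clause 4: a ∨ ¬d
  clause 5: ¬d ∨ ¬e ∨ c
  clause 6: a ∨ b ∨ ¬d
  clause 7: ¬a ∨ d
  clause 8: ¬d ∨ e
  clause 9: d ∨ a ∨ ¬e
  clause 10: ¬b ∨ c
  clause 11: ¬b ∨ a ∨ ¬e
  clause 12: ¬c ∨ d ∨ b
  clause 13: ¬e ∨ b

Yes

Suppose a = False.
From the singleton clause (¬d), d = False.
From the singleton clause (¬e), e = False.
Suppose b = False.
From the singleton clause (¬c), c = False.
This assignment satisfies each clause.
A satisfying assignment: a: False, b: False, c: False, d: False, e: False.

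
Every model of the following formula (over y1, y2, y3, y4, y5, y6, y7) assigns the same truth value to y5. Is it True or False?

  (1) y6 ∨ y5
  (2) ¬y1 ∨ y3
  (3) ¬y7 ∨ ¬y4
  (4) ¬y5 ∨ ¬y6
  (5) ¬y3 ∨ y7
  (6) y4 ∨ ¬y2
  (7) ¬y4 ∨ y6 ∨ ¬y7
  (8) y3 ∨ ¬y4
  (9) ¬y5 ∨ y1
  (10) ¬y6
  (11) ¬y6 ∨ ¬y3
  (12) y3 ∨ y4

True

Suppose y5 = False.
From the singleton clause (y6), y6 = True.
But (¬y6) is also a unit clause — contradiction.
So every satisfying assignment has y5 = True.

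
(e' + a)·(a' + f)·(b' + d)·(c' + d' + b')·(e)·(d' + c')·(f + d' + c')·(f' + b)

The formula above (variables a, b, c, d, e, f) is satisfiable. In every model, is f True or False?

Suppose f = 0.
(a') alone gives a = 0.
(e') alone gives e = 0.
That conflicts with the unit clause (e).
So every satisfying assignment has f = True.

True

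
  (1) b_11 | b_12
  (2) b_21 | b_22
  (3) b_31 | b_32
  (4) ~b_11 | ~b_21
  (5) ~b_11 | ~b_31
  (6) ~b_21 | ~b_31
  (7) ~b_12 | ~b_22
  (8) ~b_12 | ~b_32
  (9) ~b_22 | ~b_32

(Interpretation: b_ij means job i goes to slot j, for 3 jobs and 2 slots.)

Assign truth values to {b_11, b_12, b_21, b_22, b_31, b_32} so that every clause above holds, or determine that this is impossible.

UNSATISFIABLE

Branch on b_11: set b_11 = 1.
Unit clause (~b_21) forces b_21 = 0.
Unit clause (b_22) forces b_22 = 1.
Unit clause (~b_31) forces b_31 = 0.
Unit clause (b_32) forces b_32 = 1.
That conflicts with the unit clause (~b_32).
Undo b_11 and try b_11 = 0.
Unit clause (b_12) forces b_12 = 1.
Unit clause (~b_22) forces b_22 = 0.
Unit clause (b_21) forces b_21 = 1.
Unit clause (~b_31) forces b_31 = 0.
Unit clause (b_32) forces b_32 = 1.
That conflicts with the unit clause (~b_32).
Both values of b_11 lead to a conflict.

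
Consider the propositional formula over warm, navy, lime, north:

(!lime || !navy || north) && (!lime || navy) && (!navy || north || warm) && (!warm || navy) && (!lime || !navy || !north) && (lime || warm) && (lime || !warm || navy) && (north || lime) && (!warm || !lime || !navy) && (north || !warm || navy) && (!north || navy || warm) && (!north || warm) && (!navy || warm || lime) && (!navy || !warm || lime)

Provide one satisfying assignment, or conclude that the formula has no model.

Branch on lime: set lime = false.
(warm) alone gives warm = true.
(navy) alone gives navy = true.
But (!navy) is also a unit clause — contradiction.
So lime must be the other value — set lime = true.
(navy) alone gives navy = true.
(north) alone gives north = true.
But (!north) is also a unit clause — contradiction.
Both values of lime lead to a conflict.

UNSATISFIABLE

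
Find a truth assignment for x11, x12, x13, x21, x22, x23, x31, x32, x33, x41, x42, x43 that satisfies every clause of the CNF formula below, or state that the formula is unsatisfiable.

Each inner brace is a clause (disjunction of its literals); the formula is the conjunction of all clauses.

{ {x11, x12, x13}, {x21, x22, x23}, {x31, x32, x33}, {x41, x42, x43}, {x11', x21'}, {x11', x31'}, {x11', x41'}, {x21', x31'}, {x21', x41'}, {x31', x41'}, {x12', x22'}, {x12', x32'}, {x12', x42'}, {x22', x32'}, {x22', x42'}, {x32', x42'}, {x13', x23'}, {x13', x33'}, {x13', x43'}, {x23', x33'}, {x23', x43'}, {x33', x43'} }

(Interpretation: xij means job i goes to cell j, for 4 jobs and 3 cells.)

Case x11 = 0:
Case x12 = 1:
The clause (x22') is unit, so x22 = 0.
The clause (x32') is unit, so x32 = 0.
The clause (x42') is unit, so x42 = 0.
Case x21 = 1:
The clause (x31') is unit, so x31 = 0.
The clause (x33) is unit, so x33 = 1.
The clause (x41') is unit, so x41 = 0.
The clause (x43) is unit, so x43 = 1.
Now (x43') is unsatisfied and unit — conflict.
That branch fails; take x21 = 0 instead.
The clause (x23) is unit, so x23 = 1.
The clause (x13') is unit, so x13 = 0.
The clause (x33') is unit, so x33 = 0.
The clause (x31) is unit, so x31 = 1.
The clause (x41') is unit, so x41 = 0.
The clause (x43) is unit, so x43 = 1.
Now (x43') is unsatisfied and unit — conflict.
Neither x21 = 1 nor x21 = 0 works.
That branch fails; take x12 = 0 instead.
The clause (x13) is unit, so x13 = 1.
The clause (x23') is unit, so x23 = 0.
The clause (x33') is unit, so x33 = 0.
The clause (x43') is unit, so x43 = 0.
Case x21 = 1:
The clause (x31') is unit, so x31 = 0.
The clause (x32) is unit, so x32 = 1.
The clause (x41') is unit, so x41 = 0.
The clause (x42) is unit, so x42 = 1.
Now (x42') is unsatisfied and unit — conflict.
That branch fails; take x21 = 0 instead.
The clause (x22) is unit, so x22 = 1.
The clause (x32') is unit, so x32 = 0.
The clause (x31) is unit, so x31 = 1.
The clause (x41') is unit, so x41 = 0.
The clause (x42) is unit, so x42 = 1.
Now (x42') is unsatisfied and unit — conflict.
Neither x21 = 1 nor x21 = 0 works.
Neither x12 = 1 nor x12 = 0 works.
That branch fails; take x11 = 1 instead.
The clause (x21') is unit, so x21 = 0.
The clause (x31') is unit, so x31 = 0.
The clause (x41') is unit, so x41 = 0.
Case x22 = 1:
The clause (x12') is unit, so x12 = 0.
The clause (x32') is unit, so x32 = 0.
The clause (x33) is unit, so x33 = 1.
The clause (x42') is unit, so x42 = 0.
The clause (x43) is unit, so x43 = 1.
Now (x43') is unsatisfied and unit — conflict.
That branch fails; take x22 = 0 instead.
The clause (x23) is unit, so x23 = 1.
The clause (x13') is unit, so x13 = 0.
The clause (x33') is unit, so x33 = 0.
The clause (x32) is unit, so x32 = 1.
The clause (x12') is unit, so x12 = 0.
The clause (x42') is unit, so x42 = 0.
The clause (x43) is unit, so x43 = 1.
Now (x43') is unsatisfied and unit — conflict.
Neither x22 = 1 nor x22 = 0 works.
Neither x11 = 1 nor x11 = 0 works.

UNSATISFIABLE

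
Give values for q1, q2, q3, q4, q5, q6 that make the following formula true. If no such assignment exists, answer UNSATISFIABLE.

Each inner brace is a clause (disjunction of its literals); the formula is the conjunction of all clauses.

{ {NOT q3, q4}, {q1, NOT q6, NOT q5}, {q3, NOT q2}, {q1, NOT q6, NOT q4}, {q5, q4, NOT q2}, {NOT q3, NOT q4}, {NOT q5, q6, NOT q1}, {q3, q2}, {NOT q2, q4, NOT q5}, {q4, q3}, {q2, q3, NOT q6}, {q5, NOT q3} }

Suppose q3 = false.
The clause (NOT q2) is unit, so q2 = false.
Now (q2) is unsatisfied and unit — conflict.
That branch fails; take q3 = true instead.
The clause (q4) is unit, so q4 = true.
Now (NOT q4) is unsatisfied and unit — conflict.
Both values of q3 lead to a conflict.

UNSATISFIABLE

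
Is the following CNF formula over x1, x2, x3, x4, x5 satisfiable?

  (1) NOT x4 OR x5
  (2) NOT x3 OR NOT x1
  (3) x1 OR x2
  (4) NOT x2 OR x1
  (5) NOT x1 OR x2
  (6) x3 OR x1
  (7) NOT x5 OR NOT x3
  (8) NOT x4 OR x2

Yes

Suppose x4 = false.
Suppose x3 = false.
Unit clause (x1) forces x1 = true.
Unit clause (x2) forces x2 = true.
All clauses hold; x5 can take either value.
A satisfying assignment: x1: true, x2: true, x3: false, x4: false, x5: true.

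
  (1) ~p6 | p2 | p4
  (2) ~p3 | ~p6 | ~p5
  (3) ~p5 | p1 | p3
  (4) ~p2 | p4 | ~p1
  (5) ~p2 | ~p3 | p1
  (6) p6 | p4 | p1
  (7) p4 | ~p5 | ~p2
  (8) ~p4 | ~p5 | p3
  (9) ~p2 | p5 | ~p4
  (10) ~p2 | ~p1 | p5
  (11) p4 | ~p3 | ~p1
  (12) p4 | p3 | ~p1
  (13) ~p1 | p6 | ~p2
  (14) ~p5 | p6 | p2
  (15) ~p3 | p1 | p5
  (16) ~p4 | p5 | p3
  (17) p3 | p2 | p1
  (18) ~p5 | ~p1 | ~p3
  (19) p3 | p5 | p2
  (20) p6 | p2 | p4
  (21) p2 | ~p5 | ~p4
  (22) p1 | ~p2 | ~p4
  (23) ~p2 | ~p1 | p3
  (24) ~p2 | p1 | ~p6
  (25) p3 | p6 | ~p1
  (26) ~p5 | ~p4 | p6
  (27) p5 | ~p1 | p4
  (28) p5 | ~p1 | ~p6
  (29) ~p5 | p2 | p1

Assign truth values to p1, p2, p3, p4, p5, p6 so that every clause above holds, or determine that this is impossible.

Suppose p6 = 0.
Suppose p4 = 1.
From the singleton clause (~p5), p5 = 0.
From the singleton clause (~p2), p2 = 0.
From the singleton clause (p3), p3 = 1.
From the singleton clause (p1), p1 = 1.
Every clause now holds.

p1 ↦ 1; p2 ↦ 0; p3 ↦ 1; p4 ↦ 1; p5 ↦ 0; p6 ↦ 0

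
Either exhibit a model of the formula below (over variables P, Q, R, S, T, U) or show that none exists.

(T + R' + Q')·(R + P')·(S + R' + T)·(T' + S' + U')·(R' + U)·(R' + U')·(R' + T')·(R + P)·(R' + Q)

Branch on R: set R = 1.
The clause (U) is unit, so U = 1.
That conflicts with the unit clause (U').
Backtrack on R: now try R = 0.
The clause (P') is unit, so P = 0.
That conflicts with the unit clause (P).
Either choice for R ends in contradiction.

UNSATISFIABLE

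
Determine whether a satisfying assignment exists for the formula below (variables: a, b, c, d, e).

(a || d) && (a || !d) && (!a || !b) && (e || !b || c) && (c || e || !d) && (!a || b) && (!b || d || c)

Try a = true.
The clause (!b) is unit, so b = false.
But (b) is also a unit clause — contradiction.
Backtrack on a: now try a = false.
The clause (d) is unit, so d = true.
But (!d) is also a unit clause — contradiction.
Both values of a lead to a conflict.
No assignment satisfies every clause.

No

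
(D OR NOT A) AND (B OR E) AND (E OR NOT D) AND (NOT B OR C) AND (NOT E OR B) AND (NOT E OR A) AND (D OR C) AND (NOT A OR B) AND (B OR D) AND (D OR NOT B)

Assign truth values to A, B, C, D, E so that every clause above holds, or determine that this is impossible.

Suppose D = true.
Unit clause (E) forces E = true.
Unit clause (B) forces B = true.
Unit clause (C) forces C = true.
Unit clause (A) forces A = true.
This assignment satisfies each clause.

A=true, B=true, C=true, D=true, E=true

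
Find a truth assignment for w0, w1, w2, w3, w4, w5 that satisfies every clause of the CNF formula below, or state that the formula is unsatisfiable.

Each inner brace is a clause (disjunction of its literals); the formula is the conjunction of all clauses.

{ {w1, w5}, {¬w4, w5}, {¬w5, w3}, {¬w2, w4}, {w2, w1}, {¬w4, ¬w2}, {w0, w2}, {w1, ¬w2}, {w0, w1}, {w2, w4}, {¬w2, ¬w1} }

w0=True,  w1=True,  w2=False,  w3=True,  w4=True,  w5=True

Try w1 = True.
The clause (¬w2) is unit, so w2 = False.
The clause (w0) is unit, so w0 = True.
The clause (w4) is unit, so w4 = True.
The clause (w5) is unit, so w5 = True.
The clause (w3) is unit, so w3 = True.
This assignment satisfies each clause.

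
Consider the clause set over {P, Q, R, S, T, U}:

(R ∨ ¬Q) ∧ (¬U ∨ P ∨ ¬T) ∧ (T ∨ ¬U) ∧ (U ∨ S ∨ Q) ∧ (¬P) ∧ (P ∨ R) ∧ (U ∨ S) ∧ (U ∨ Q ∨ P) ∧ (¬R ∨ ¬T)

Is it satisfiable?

From the singleton clause (¬P), P = False.
From the singleton clause (R), R = True.
From the singleton clause (¬T), T = False.
From the singleton clause (¬U), U = False.
From the singleton clause (S), S = True.
From the singleton clause (Q), Q = True.
This assignment satisfies each clause.
A satisfying assignment: P: False,  Q: True,  R: True,  S: True,  T: False,  U: False.

Yes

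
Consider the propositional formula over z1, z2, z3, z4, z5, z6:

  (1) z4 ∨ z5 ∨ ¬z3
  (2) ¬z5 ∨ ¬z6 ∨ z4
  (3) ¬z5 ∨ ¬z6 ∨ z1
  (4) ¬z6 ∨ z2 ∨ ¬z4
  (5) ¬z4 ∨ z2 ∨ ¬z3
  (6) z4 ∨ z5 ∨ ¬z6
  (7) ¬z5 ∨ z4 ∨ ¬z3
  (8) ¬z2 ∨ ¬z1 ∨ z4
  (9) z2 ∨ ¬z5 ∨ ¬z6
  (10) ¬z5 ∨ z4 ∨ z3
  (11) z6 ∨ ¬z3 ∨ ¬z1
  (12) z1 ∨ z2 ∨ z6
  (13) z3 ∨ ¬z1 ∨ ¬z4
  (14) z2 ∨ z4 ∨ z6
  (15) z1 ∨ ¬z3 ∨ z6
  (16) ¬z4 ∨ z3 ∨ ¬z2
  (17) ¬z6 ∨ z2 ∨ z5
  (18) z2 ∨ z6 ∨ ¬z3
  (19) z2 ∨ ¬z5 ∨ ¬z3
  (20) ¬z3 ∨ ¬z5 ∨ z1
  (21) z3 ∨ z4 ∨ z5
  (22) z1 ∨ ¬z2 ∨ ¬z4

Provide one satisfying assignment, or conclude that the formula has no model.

z1=True,  z2=True,  z3=True,  z4=True,  z5=True,  z6=True

Try z4 = True.
Try z6 = True.
The clause (z2) is unit, so z2 = True.
The clause (z3) is unit, so z3 = True.
The clause (z1) is unit, so z1 = True.
Every clause is now satisfied; z5 is unconstrained.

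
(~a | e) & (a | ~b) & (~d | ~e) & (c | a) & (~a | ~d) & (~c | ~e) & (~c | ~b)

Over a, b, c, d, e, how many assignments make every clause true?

There are 2^5 = 32 truth assignments over (a, b, c, d, e).
Split on a. With a = 1, the clauses containing a are satisfied and ~a drops from the rest; 2 of the 2^4 = 16 assignments to the other variables satisfy what remains.
With a = 0, by the same count on the reduced clause set, 2 assignments work.
(One model: a=F, b=F, c=T, d=F, e=F.)
Total: 2 + 2 = 4.

4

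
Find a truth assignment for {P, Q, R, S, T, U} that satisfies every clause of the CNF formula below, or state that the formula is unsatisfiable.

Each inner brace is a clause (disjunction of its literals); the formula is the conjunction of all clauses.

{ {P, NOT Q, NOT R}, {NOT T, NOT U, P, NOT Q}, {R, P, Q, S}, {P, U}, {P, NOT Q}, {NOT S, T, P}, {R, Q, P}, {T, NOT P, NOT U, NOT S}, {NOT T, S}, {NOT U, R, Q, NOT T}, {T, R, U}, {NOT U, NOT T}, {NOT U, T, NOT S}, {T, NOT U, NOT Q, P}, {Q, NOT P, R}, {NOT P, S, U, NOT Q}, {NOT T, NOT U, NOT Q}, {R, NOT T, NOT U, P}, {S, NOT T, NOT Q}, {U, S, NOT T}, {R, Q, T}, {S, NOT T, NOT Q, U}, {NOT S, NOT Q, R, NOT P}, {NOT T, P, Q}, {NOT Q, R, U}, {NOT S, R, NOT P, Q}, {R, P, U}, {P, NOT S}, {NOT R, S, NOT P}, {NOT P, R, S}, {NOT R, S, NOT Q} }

Suppose P = true.
Suppose T = true.
The clause (S) is unit, so S = true.
The clause (NOT U) is unit, so U = false.
Suppose Q = false.
The clause (R) is unit, so R = true.
Every clause now holds.

P: true, Q: false, R: true, S: true, T: true, U: false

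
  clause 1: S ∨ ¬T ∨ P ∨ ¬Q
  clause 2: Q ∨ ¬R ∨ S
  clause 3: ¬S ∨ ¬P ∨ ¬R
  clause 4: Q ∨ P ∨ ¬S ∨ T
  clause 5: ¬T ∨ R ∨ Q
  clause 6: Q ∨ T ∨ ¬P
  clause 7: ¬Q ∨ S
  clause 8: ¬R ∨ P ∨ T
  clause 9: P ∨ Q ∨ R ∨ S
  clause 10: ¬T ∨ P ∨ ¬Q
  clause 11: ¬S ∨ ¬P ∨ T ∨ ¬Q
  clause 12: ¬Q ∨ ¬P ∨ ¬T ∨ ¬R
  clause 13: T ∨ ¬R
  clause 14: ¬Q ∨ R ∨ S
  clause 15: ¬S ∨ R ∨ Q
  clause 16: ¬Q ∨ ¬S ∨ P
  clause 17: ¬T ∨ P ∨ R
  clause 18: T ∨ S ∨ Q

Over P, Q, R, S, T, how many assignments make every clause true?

There are 2^5 = 32 truth assignments over (P, Q, R, S, T).
Split on R. With R = True, the clauses containing R are satisfied and ¬R drops from the rest; 1 of the 2^4 = 16 assignments to the other variables satisfy what remains.
With R = False, by the same count on the reduced clause set, 1 assignment works.
Total: 1 + 1 = 2.

2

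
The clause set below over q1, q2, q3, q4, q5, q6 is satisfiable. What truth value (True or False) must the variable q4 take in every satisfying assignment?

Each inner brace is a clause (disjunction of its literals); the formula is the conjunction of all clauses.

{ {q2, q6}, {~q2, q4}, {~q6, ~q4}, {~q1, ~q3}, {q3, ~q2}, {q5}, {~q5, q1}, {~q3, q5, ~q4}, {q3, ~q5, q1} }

False

Suppose q4 = 1.
The clause (~q6) is unit, so q6 = 0.
The clause (q2) is unit, so q2 = 1.
The clause (q3) is unit, so q3 = 1.
The clause (~q1) is unit, so q1 = 0.
The clause (q5) is unit, so q5 = 1.
But (~q5) is also a unit clause — contradiction.
So every satisfying assignment has q4 = False.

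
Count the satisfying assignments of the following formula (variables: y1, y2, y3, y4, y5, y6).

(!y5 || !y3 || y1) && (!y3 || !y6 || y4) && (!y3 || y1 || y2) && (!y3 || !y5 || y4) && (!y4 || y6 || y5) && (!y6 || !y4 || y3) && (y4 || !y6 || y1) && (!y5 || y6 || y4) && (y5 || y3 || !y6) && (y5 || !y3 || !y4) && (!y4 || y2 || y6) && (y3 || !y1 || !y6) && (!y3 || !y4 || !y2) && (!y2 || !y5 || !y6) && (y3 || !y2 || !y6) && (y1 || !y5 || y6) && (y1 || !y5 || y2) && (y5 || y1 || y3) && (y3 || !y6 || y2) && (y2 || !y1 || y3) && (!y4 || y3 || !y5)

There are 2^6 = 64 truth assignments over (y1, y2, y3, y4, y5, y6).
Split on y4. With y4 = true, the clauses containing y4 are satisfied and !y4 drops from the rest; 1 of the 2^5 = 32 assignments to the other variables satisfy what remains.
With y4 = false, by the same count on the reduced clause set, 4 assignments work.
(One model: y1=F, y2=T, y3=T, y4=F, y5=F, y6=F.)
Total: 1 + 4 = 5.

5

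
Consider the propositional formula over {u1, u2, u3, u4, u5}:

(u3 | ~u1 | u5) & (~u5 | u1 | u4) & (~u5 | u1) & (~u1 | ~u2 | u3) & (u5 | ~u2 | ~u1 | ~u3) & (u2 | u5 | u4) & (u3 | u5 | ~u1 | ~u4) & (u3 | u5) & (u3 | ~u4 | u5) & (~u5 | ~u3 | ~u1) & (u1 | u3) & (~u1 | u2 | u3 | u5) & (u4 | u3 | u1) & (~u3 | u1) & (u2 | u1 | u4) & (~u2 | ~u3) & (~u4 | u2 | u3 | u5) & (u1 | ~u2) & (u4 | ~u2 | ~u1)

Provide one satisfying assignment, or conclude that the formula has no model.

Suppose u5 = 0.
Unit clause (u3) forces u3 = 1.
Unit clause (u1) forces u1 = 1.
Unit clause (~u2) forces u2 = 0.
Unit clause (u4) forces u4 = 1.
Every clause now holds.

u1 ↦ 1, u2 ↦ 0, u3 ↦ 1, u4 ↦ 1, u5 ↦ 0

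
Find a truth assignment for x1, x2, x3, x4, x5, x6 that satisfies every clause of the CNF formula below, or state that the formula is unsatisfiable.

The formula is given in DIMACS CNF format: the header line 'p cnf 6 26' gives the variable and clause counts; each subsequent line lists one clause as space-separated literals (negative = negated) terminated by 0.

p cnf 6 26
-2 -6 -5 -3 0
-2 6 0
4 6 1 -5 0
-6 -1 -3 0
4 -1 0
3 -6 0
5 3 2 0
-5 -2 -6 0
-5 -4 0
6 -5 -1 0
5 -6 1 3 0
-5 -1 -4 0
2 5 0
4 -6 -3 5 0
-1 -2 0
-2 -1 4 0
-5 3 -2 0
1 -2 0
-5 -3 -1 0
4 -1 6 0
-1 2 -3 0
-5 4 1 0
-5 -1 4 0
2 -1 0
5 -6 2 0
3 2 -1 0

UNSATISFIABLE

Case x2 = False:
Unit clause (x5) forces x5 = True.
Unit clause (¬x4) forces x4 = False.
Unit clause (¬x1) forces x1 = False.
But (x1) is also a unit clause — contradiction.
So x2 must be the other value — set x2 = True.
Unit clause (x6) forces x6 = True.
Unit clause (x3) forces x3 = True.
Unit clause (¬x5) forces x5 = False.
Unit clause (¬x1) forces x1 = False.
But (x1) is also a unit clause — contradiction.
Either choice for x2 ends in contradiction.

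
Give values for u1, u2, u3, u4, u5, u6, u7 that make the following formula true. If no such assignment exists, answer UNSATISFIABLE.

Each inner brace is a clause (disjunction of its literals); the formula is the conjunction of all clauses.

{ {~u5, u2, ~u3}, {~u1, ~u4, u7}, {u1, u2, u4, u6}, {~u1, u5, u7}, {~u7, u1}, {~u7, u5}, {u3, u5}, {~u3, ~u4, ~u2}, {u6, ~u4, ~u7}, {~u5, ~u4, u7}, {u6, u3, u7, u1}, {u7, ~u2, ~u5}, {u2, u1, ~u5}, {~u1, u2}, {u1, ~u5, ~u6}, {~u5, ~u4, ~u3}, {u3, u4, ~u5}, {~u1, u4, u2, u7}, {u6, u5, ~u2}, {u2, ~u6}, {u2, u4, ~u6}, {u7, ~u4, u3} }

u1 ↦ 0,  u2 ↦ 0,  u3 ↦ 1,  u4 ↦ 1,  u5 ↦ 0,  u6 ↦ 0,  u7 ↦ 0

Suppose u7 = 0.
Suppose u1 = 0.
Suppose u3 = 1.
Suppose u5 = 0.
Suppose u4 = 1.
From the singleton clause (~u2), u2 = 0.
From the singleton clause (~u6), u6 = 0.
All clauses are satisfied.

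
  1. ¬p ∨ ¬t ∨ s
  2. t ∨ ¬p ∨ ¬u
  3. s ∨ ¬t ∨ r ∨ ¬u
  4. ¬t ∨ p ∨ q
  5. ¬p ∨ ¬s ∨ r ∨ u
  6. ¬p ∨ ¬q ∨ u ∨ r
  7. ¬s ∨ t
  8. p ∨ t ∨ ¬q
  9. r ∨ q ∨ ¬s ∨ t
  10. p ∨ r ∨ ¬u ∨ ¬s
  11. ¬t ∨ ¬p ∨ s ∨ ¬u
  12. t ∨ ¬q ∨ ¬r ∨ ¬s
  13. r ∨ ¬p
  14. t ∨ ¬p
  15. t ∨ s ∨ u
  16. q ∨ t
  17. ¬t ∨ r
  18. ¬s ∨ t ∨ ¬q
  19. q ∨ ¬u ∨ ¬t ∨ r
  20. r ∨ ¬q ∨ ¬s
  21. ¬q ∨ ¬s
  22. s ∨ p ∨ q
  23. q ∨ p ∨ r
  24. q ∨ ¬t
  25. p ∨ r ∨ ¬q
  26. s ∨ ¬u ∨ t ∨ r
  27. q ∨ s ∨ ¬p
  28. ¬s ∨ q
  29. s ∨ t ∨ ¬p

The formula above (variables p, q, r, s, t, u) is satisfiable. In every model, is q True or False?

True

Suppose q = False.
From the singleton clause (t), t = True.
That conflicts with the unit clause (¬t).
So every satisfying assignment has q = True.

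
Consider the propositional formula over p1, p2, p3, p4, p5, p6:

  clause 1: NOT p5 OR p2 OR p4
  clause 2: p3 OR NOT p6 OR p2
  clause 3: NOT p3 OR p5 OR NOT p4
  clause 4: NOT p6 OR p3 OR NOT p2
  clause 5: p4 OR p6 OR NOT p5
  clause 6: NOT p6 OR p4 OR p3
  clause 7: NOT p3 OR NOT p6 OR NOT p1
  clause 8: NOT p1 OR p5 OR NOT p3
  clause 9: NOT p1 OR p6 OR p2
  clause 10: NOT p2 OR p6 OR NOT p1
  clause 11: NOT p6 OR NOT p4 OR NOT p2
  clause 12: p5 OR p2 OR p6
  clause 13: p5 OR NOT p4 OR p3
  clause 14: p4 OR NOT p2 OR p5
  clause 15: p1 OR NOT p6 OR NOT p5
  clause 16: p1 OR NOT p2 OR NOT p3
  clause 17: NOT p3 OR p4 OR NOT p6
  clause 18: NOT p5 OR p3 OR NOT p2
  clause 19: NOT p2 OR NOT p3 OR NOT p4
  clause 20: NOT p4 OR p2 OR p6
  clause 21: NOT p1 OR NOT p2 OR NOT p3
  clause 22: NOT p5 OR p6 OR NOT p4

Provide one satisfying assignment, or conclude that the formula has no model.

UNSATISFIABLE

Case p5 = false:
Case p3 = false:
The clause (NOT p4) is unit, so p4 = false.
The clause (NOT p6) is unit, so p6 = false.
The clause (p2) is unit, so p2 = true.
But (NOT p2) is also a unit clause — contradiction.
Backtrack on p3: now try p3 = true.
The clause (NOT p4) is unit, so p4 = false.
The clause (NOT p1) is unit, so p1 = false.
The clause (NOT p2) is unit, so p2 = false.
The clause (p6) is unit, so p6 = true.
But (NOT p6) is also a unit clause — contradiction.
Either choice for p3 ends in contradiction.
Backtrack on p5: now try p5 = true.
Case p2 = true:
The clause (p3) is unit, so p3 = true.
The clause (p1) is unit, so p1 = true.
But (NOT p1) is also a unit clause — contradiction.
Backtrack on p2: now try p2 = false.
The clause (p4) is unit, so p4 = true.
The clause (p6) is unit, so p6 = true.
The clause (p3) is unit, so p3 = true.
The clause (NOT p1) is unit, so p1 = false.
But (p1) is also a unit clause — contradiction.
Either choice for p2 ends in contradiction.
Either choice for p5 ends in contradiction.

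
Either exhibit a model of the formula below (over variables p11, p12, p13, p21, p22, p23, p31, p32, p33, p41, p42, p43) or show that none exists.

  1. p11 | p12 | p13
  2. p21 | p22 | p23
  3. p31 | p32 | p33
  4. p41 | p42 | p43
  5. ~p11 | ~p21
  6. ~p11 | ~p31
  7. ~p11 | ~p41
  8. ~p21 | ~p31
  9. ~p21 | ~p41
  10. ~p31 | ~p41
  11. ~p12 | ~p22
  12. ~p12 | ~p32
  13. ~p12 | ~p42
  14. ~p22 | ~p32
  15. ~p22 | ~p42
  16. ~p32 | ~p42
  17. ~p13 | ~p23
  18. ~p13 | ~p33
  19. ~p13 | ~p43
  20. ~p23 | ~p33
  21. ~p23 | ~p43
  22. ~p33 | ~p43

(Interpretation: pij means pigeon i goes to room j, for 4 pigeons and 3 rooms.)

UNSATISFIABLE

Case p11 = 0:
Case p12 = 1:
(~p22) alone gives p22 = 0.
(~p32) alone gives p32 = 0.
(~p42) alone gives p42 = 0.
Case p21 = 1:
(~p31) alone gives p31 = 0.
(p33) alone gives p33 = 1.
(~p41) alone gives p41 = 0.
(p43) alone gives p43 = 1.
But (~p43) is also a unit clause — contradiction.
Backtrack on p21: now try p21 = 0.
(p23) alone gives p23 = 1.
(~p13) alone gives p13 = 0.
(~p33) alone gives p33 = 0.
(p31) alone gives p31 = 1.
(~p41) alone gives p41 = 0.
(p43) alone gives p43 = 1.
But (~p43) is also a unit clause — contradiction.
Both values of p21 lead to a conflict.
Backtrack on p12: now try p12 = 0.
(p13) alone gives p13 = 1.
(~p23) alone gives p23 = 0.
(~p33) alone gives p33 = 0.
(~p43) alone gives p43 = 0.
Case p21 = 1:
(~p31) alone gives p31 = 0.
(p32) alone gives p32 = 1.
(~p41) alone gives p41 = 0.
(p42) alone gives p42 = 1.
But (~p42) is also a unit clause — contradiction.
Backtrack on p21: now try p21 = 0.
(p22) alone gives p22 = 1.
(~p32) alone gives p32 = 0.
(p31) alone gives p31 = 1.
(~p41) alone gives p41 = 0.
(p42) alone gives p42 = 1.
But (~p42) is also a unit clause — contradiction.
Both values of p21 lead to a conflict.
Both values of p12 lead to a conflict.
Backtrack on p11: now try p11 = 1.
(~p21) alone gives p21 = 0.
(~p31) alone gives p31 = 0.
(~p41) alone gives p41 = 0.
Case p22 = 1:
(~p12) alone gives p12 = 0.
(~p32) alone gives p32 = 0.
(p33) alone gives p33 = 1.
(~p42) alone gives p42 = 0.
(p43) alone gives p43 = 1.
But (~p43) is also a unit clause — contradiction.
Backtrack on p22: now try p22 = 0.
(p23) alone gives p23 = 1.
(~p13) alone gives p13 = 0.
(~p33) alone gives p33 = 0.
(p32) alone gives p32 = 1.
(~p12) alone gives p12 = 0.
(~p42) alone gives p42 = 0.
(p43) alone gives p43 = 1.
But (~p43) is also a unit clause — contradiction.
Both values of p22 lead to a conflict.
Both values of p11 lead to a conflict.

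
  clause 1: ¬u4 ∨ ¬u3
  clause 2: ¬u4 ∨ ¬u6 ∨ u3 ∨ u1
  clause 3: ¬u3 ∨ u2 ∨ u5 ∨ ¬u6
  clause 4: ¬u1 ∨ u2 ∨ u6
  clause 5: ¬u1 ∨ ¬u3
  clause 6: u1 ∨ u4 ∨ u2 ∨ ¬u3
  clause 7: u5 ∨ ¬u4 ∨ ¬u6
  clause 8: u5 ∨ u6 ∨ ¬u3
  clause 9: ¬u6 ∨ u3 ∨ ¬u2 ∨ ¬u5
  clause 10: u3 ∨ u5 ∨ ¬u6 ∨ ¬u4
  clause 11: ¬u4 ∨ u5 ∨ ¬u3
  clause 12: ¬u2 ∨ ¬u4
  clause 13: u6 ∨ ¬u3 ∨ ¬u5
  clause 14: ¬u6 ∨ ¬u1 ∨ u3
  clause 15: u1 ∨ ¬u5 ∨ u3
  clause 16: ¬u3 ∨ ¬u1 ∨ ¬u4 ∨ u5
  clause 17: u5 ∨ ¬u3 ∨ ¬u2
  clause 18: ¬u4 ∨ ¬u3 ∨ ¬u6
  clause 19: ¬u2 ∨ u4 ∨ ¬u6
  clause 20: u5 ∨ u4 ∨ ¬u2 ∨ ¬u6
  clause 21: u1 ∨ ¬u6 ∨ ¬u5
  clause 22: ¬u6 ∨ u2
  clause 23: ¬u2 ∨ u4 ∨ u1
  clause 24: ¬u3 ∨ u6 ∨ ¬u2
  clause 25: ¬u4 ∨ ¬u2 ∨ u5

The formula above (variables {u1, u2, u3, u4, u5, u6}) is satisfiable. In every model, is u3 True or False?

Suppose u3 = True.
The clause (¬u4) is unit, so u4 = False.
The clause (¬u1) is unit, so u1 = False.
The clause (u2) is unit, so u2 = True.
That conflicts with the unit clause (¬u2).
So every satisfying assignment has u3 = False.

False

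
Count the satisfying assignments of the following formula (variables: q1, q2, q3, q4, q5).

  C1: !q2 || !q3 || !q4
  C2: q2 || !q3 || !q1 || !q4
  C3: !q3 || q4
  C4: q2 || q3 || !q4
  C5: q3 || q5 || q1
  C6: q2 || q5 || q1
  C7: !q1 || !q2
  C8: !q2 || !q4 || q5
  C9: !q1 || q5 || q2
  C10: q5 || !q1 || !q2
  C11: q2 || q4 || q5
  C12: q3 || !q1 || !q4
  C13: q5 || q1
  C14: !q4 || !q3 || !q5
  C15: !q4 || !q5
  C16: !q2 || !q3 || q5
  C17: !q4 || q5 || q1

There are 2^5 = 32 truth assignments over (q1, q2, q3, q4, q5).
Split on q3. With q3 = true, the clauses containing q3 are satisfied and !q3 drops from the rest; 0 of the 2^4 = 16 assignments to the other variables satisfy what remains.
With q3 = false, by the same count on the reduced clause set, 3 assignments work.
Total: 0 + 3 = 3.

3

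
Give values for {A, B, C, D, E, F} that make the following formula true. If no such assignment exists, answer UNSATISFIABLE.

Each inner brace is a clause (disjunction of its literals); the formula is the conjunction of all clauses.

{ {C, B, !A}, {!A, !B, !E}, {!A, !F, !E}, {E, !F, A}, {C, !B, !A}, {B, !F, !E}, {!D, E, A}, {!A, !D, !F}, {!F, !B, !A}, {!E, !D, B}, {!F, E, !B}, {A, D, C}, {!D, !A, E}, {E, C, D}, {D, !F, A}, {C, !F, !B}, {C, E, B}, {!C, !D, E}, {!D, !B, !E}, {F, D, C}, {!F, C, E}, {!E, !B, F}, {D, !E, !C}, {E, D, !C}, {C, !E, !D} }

Branch on C: set C = true.
Branch on D: set D = false.
(!E) alone gives E = false.
That conflicts with the unit clause (E).
Backtrack on D: now try D = true.
(E) alone gives E = true.
(B) alone gives B = true.
That conflicts with the unit clause (!B).
Either choice for D ends in contradiction.
Backtrack on C: now try C = false.
Branch on B: set B = true.
(!A) alone gives A = false.
(D) alone gives D = true.
(E) alone gives E = true.
That conflicts with the unit clause (!E).
Backtrack on B: now try B = false.
(!A) alone gives A = false.
(D) alone gives D = true.
(E) alone gives E = true.
That conflicts with the unit clause (!E).
Either choice for B ends in contradiction.
Either choice for C ends in contradiction.

UNSATISFIABLE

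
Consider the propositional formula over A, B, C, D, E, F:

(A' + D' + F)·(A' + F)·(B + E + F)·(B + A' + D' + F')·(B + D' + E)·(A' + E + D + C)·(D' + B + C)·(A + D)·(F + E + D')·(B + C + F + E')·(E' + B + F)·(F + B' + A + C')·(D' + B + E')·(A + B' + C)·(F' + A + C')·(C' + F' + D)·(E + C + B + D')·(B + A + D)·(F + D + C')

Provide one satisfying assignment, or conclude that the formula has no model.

A=1, B=1, C=1, D=1, E=0, F=1

Suppose A = 1.
From the singleton clause (F), F = 1.
Suppose B = 1.
Suppose C = 1.
From the singleton clause (D), D = 1.
No clause remains; E is free.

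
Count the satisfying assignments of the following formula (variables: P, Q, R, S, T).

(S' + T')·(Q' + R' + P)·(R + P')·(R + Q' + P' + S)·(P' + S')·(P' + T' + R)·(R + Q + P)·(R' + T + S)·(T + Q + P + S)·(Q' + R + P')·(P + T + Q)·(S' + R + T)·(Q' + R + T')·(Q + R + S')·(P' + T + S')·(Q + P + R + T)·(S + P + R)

There are 2^5 = 32 truth assignments over (P, Q, R, S, T).
Split on S. With S = 1, the clauses containing S are satisfied and S' drops from the rest; 0 of the 2^4 = 16 assignments to the other variables satisfy what remains.
With S = 0, by the same count on the reduced clause set, 3 assignments work.
(One model: P=F, Q=F, R=T, S=F, T=T.)
Total: 0 + 3 = 3.

3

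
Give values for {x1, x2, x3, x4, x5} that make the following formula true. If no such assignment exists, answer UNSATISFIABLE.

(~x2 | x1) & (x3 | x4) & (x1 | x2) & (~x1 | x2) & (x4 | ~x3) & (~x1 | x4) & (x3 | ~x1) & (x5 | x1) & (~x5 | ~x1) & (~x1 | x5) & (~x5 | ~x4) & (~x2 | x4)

Branch on x2: set x2 = 0.
(x1) alone gives x1 = 1.
Now (~x1) is unsatisfied and unit — conflict.
So x2 must be the other value — set x2 = 1.
(x1) alone gives x1 = 1.
(x4) alone gives x4 = 1.
(x3) alone gives x3 = 1.
(~x5) alone gives x5 = 0.
Now (x5) is unsatisfied and unit — conflict.
Both values of x2 lead to a conflict.

UNSATISFIABLE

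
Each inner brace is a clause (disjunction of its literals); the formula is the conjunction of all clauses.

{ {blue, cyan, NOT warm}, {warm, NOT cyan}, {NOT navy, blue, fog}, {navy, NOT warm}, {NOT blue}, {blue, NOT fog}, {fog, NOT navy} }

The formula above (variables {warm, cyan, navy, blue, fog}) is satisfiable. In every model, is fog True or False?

False

Suppose fog = true.
The clause (NOT blue) is unit, so blue = false.
Now (blue) is unsatisfied and unit — conflict.
So every satisfying assignment has fog = False.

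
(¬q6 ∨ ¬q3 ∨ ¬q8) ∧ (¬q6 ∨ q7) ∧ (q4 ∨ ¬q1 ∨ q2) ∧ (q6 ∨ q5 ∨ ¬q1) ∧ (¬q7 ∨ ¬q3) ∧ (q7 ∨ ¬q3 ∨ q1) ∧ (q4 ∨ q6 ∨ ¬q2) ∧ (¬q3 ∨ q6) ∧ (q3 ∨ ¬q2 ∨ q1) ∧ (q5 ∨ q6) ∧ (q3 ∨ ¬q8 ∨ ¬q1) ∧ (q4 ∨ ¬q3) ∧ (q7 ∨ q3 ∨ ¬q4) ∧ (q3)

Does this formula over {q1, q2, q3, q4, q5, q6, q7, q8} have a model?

The clause (q3) is unit, so q3 = True.
The clause (¬q7) is unit, so q7 = False.
The clause (¬q6) is unit, so q6 = False.
But (q6) is also a unit clause — contradiction.
No assignment satisfies every clause.

Unsatisfiable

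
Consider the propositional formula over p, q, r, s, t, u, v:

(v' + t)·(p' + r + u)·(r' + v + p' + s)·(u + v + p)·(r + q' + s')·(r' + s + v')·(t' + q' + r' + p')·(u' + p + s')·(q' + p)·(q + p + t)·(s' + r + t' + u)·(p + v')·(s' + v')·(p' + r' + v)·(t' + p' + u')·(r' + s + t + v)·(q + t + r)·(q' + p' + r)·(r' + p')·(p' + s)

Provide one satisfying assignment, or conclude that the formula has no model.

Case v = 0:
Case u = 1:
Case p = 0:
(s') alone gives s = 0.
(q') alone gives q = 0.
(t) alone gives t = 1.
No clause remains; r is free.

p: 0, q: 0, r: 0, s: 0, t: 1, u: 1, v: 0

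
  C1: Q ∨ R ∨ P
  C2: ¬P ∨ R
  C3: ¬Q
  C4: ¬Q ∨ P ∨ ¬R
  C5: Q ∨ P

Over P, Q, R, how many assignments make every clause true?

There are 2^3 = 8 truth assignments over (P, Q, R).
Check each against the 5 clauses (columns in the order P, Q, R):
  F F F  ✗ fails (Q ∨ R ∨ P)
  F F T  ✗ fails (Q ∨ P)
  F T F  ✗ fails (¬Q)
  F T T  ✗ fails (¬Q)
  T F F  ✗ fails (¬P ∨ R)
  T F T  ✓ satisfies all
  T T F  ✗ fails (¬P ∨ R)
  T T T  ✗ fails (¬Q)
1 of the 8 rows is a model.

1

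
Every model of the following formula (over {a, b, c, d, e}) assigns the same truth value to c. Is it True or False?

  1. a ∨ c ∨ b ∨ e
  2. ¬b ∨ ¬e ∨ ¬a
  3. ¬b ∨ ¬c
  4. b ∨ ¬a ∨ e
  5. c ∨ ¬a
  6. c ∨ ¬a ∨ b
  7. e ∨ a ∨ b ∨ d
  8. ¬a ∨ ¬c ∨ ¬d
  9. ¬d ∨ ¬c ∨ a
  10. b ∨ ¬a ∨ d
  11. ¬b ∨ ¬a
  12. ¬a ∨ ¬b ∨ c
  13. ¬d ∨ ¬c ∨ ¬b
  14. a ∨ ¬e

Suppose c = True.
Unit clause (¬b) forces b = False.
Try a = False.
Unit clause (¬d) forces d = False.
Unit clause (e) forces e = True.
That conflicts with the unit clause (¬e).
Backtrack on a: now try a = True.
Unit clause (e) forces e = True.
Unit clause (¬d) forces d = False.
That conflicts with the unit clause (d).
Both values of a lead to a conflict.
So every satisfying assignment has c = False.

False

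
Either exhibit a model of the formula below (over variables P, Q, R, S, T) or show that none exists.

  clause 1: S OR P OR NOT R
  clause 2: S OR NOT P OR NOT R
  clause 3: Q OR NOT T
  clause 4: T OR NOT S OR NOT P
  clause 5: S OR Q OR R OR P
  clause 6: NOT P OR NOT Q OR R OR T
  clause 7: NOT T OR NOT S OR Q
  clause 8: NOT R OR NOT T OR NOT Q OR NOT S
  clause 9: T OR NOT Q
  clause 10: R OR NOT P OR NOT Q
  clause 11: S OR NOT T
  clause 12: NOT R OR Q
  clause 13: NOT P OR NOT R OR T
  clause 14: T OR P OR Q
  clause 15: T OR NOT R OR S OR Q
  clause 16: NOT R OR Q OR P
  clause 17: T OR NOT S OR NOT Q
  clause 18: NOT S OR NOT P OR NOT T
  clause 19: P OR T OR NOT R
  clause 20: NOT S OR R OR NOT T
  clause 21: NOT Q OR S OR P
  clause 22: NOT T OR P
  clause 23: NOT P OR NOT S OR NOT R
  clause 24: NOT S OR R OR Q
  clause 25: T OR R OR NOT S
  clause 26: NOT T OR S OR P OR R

Suppose Q = false.
(NOT T) alone gives T = false.
(NOT R) alone gives R = false.
(P) alone gives P = true.
(NOT S) alone gives S = false.
This assignment satisfies each clause.

P=true, Q=false, R=false, S=false, T=false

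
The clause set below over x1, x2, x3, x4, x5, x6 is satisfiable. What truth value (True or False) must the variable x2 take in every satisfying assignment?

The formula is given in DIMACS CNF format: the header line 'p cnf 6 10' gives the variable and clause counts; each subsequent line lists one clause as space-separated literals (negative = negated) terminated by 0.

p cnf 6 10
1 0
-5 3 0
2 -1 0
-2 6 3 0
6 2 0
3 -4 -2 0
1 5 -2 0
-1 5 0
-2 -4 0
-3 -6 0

True

Suppose x2 = False.
From the singleton clause (x1), x1 = True.
Now (¬x1) is unsatisfied and unit — conflict.
So every satisfying assignment has x2 = True.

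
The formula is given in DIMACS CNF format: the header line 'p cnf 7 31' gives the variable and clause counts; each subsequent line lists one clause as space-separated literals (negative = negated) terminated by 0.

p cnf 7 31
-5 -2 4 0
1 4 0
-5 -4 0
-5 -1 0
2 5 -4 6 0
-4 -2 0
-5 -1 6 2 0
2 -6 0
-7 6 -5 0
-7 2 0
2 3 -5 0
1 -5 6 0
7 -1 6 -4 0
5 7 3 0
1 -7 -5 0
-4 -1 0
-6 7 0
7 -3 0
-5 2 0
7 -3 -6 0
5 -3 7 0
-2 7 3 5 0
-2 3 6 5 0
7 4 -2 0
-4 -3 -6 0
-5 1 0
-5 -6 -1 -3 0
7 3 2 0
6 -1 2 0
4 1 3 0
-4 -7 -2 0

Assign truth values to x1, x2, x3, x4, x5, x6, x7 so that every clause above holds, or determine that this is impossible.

x1 ↦ True,  x2 ↦ True,  x3 ↦ True,  x4 ↦ False,  x5 ↦ False,  x6 ↦ True,  x7 ↦ True

Case x1 = True:
From the singleton clause (¬x5), x5 = False.
From the singleton clause (¬x4), x4 = False.
Case x2 = True:
From the singleton clause (x7), x7 = True.
Case x3 = True:
Every clause is now satisfied; x6 is unconstrained.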